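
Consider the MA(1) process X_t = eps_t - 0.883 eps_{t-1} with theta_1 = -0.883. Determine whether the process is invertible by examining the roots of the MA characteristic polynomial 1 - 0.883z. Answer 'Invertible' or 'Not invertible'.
\text{Invertible}

The MA(q) characteristic polynomial is P(z) = 1 - 0.883z.
Invertibility requires all roots to lie outside the unit circle, i.e. |z| > 1 for every root.
This is linear in z: 1 + (-0.883) z = 0  =>  z = -1/(-0.883) = 1.132503,  |z| = 1.132503.
Moduli of all roots: 1.1325.
All moduli strictly greater than 1? Yes.
Verdict: Invertible.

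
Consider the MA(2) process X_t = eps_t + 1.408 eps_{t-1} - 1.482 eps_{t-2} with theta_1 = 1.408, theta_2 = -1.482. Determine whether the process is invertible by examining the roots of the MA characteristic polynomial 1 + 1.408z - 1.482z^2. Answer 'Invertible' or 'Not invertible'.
\text{Not invertible}

The MA(q) characteristic polynomial is P(z) = 1 + 1.408z - 1.482z^2.
Invertibility requires all roots to lie outside the unit circle, i.e. |z| > 1 for every root.
Set 1 + (1.408) z + (-1.482) z^2 = 0, i.e. a z^2 + b z + c = 0 with a = -1.482, b = 1.408, c = 1.
Discriminant D = b^2 - 4ac = (1.408)^2 - 4*(-1.482)*1 = 1.982464 - (-5.928) = 7.910464.
D >= 0, so the roots are real: z = (-b +/- sqrt(D)) / (2a) = (-1.408 +/- 2.812555) / (-2.964).
  z_1 = (-1.408 + 2.812555) / (-2.964) = -0.4739,   |z_1| = 0.4739.
  z_2 = (-1.408 - 2.812555) / (-2.964) = 1.4239,   |z_2| = 1.4239.
Moduli of all roots: 0.4739, 1.4239.
All moduli strictly greater than 1? No.
Verdict: Not invertible.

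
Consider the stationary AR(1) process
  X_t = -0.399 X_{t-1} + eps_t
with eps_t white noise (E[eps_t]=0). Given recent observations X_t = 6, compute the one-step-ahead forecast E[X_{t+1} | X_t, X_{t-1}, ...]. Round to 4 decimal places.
E[X_{t+1} \mid \mathcal F_t] = -2.3940

For an AR(p) model X_t = c + sum_i phi_i X_{t-i} + eps_t, the
one-step-ahead conditional mean is
  E[X_{t+1} | X_t, ...] = c + sum_i phi_i X_{t+1-i}.
Substitute known values:
  E[X_{t+1} | ...] = (-0.399) * (6)
                   = -2.3940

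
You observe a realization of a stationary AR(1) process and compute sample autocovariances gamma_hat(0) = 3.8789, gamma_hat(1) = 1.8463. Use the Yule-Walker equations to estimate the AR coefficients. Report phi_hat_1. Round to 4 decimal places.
\hat\phi_{1} = 0.4760

The Yule-Walker equations for an AR(p) process read, in matrix form,
  Gamma_p phi = r_p,   with   (Gamma_p)_{ij} = gamma(|i - j|),
                       (r_p)_i = gamma(i),   i,j = 1..p.
Substitute the sample gammas (Toeplitz matrix and right-hand side of size 1):
  Gamma_p = [[3.8789]]
  r_p     = [1.8463]
With p = 1 this is the single equation gamma(0) phi_1 = gamma(1):
  phi_hat_1 = gamma(1) / gamma(0) = 1.8463 / 3.8789 = 0.4760.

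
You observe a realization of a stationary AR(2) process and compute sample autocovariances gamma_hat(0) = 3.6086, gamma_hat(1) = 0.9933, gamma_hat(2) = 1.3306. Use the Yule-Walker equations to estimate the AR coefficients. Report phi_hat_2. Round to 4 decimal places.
\hat\phi_{2} = 0.3170

The Yule-Walker equations for an AR(p) process read, in matrix form,
  Gamma_p phi = r_p,   with   (Gamma_p)_{ij} = gamma(|i - j|),
                       (r_p)_i = gamma(i),   i,j = 1..p.
Substitute the sample gammas (Toeplitz matrix and right-hand side of size 2):
  Gamma_p = [[3.6086, 0.9933], [0.9933, 3.6086]]
  r_p     = [0.9933, 1.3306]
Written out:
  3.6086 phi_1 + 0.9933 phi_2 = 0.9933
  0.9933 phi_1 + 3.6086 phi_2 = 1.3306
Solve by Cramer's rule:
  det = gamma(0)^2 - gamma(1)^2 = (3.6086)^2 - (0.9933)^2 = 13.02199396 - 0.98664489 = 12.03534907
  phi_hat_1 = [gamma(1) gamma(0) - gamma(1) gamma(2)] / det = [(0.9933)(3.6086) - (0.9933)(1.3306)] / 12.03534907 = 2.2627374 / 12.03534907 = 0.188
  phi_hat_2 = [gamma(0) gamma(2) - gamma(1)^2] / det = [(3.6086)(1.3306) - (0.9933)^2] / 12.03534907 = 3.81495827 / 12.03534907 = 0.317
So phi_hat = [0.1880, 0.3170].
Therefore phi_hat_2 = 0.3170.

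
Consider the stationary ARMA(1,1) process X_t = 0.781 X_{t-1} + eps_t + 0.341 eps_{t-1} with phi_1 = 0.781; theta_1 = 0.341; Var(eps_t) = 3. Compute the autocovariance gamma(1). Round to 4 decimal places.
\gamma(1) = 10.9282

Multiply the model equation by X_{t-k} and take expectations. With theta_0 = psi_0 = 1 and psi_j the MA(infinity) weights, this gives
  gamma(k) - sum_i phi_i gamma(k-i) = c_k,
  c_k = sigma^2 * sum_{j=k..q} theta_j psi_{j-k}   (c_k = 0 for k > q),
using gamma(-m) = gamma(m).
psi-weights needed (psi_j = theta_j + sum_i phi_i psi_{j-i}):
  psi_1 = theta_1 + phi_1 = 0.341 + (0.781) = 1.122
Right-hand sides:
  c_0 = sigma^2 (1 + theta_1 psi_1) = 3 * (1 + (0.341)(1.122)) = 3 * 1.382602 = 4.147806
  c_1 = sigma^2 theta_1 = 3 * (0.341) = 1.023
  c_2 = 0
Equations for k = 0 and k = 1 (AR order 1):
  gamma(0) = phi_1 gamma(1) + c_0
  gamma(1) = phi_1 gamma(0) + c_1
Substituting the second into the first: gamma(0) (1 - phi_1^2) = c_0 + phi_1 c_1, so
  gamma(0) = (c_0 + phi_1 c_1) / (1 - phi_1^2) = (4.147806 + (0.781)(1.023)) / (1 - (0.781)^2) = 4.946769 / 0.390039 = 12.682755.
  gamma(1) = phi_1 gamma(0) + c_1 = (0.781)(12.682755) + (1.023) = 10.928231.
Therefore gamma(1) = 10.9282 (to 4 decimal places).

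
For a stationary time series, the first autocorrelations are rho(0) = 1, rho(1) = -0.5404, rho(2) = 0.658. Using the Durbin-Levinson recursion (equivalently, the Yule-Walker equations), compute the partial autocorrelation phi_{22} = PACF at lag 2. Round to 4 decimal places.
\phi_{22} = 0.5169

The PACF at lag k is phi_{kk}, the last component of the solution
to the Yule-Walker system G_k phi = r_k where
  (G_k)_{ij} = rho(|i - j|), (r_k)_i = rho(i), i,j = 1..k.
Equivalently, Durbin-Levinson gives phi_{kk} iteratively:
  phi_{11} = rho(1)
  phi_{kk} = [rho(k) - sum_{j=1..k-1} phi_{k-1,j} rho(k-j)]
            / [1 - sum_{j=1..k-1} phi_{k-1,j} rho(j)],
  phi_{k,j} = phi_{k-1,j} - phi_{kk} phi_{k-1,k-j},  j = 1..k-1.
Step k = 1:
  phi_11 = rho(1) = -0.5404.
Step k = 2:
  phi_22 = [rho(2) - phi_11 rho(1)] / [1 - phi_11 rho(1)] = [0.658 - (-0.5404)(-0.5404)] / [1 - (-0.5404)(-0.5404)]
         = 0.36596784 / 0.70796784 = 0.5169.
Therefore phi_{22} = 0.5169.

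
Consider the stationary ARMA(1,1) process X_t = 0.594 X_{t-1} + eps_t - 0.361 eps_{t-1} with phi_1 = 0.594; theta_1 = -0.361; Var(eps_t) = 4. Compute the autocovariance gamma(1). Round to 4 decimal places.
\gamma(1) = 1.1313

Multiply the model equation by X_{t-k} and take expectations. With theta_0 = psi_0 = 1 and psi_j the MA(infinity) weights, this gives
  gamma(k) - sum_i phi_i gamma(k-i) = c_k,
  c_k = sigma^2 * sum_{j=k..q} theta_j psi_{j-k}   (c_k = 0 for k > q),
using gamma(-m) = gamma(m).
psi-weights needed (psi_j = theta_j + sum_i phi_i psi_{j-i}):
  psi_1 = theta_1 + phi_1 = -0.361 + (0.594) = 0.233
Right-hand sides:
  c_0 = sigma^2 (1 + theta_1 psi_1) = 4 * (1 + (-0.361)(0.233)) = 4 * 0.915887 = 3.663548
  c_1 = sigma^2 theta_1 = 4 * (-0.361) = -1.444
  c_2 = 0
Equations for k = 0 and k = 1 (AR order 1):
  gamma(0) = phi_1 gamma(1) + c_0
  gamma(1) = phi_1 gamma(0) + c_1
Substituting the second into the first: gamma(0) (1 - phi_1^2) = c_0 + phi_1 c_1, so
  gamma(0) = (c_0 + phi_1 c_1) / (1 - phi_1^2) = (3.663548 + (0.594)(-1.444)) / (1 - (0.594)^2) = 2.805812 / 0.647164 = 4.33555.
  gamma(1) = phi_1 gamma(0) + c_1 = (0.594)(4.33555) + (-1.444) = 1.131317.
Therefore gamma(1) = 1.1313 (to 4 decimal places).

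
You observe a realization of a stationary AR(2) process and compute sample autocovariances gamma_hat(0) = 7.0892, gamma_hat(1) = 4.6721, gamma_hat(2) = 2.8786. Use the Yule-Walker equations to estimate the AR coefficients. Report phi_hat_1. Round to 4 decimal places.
\hat\phi_{1} = 0.6920

The Yule-Walker equations for an AR(p) process read, in matrix form,
  Gamma_p phi = r_p,   with   (Gamma_p)_{ij} = gamma(|i - j|),
                       (r_p)_i = gamma(i),   i,j = 1..p.
Substitute the sample gammas (Toeplitz matrix and right-hand side of size 2):
  Gamma_p = [[7.0892, 4.6721], [4.6721, 7.0892]]
  r_p     = [4.6721, 2.8786]
Written out:
  7.0892 phi_1 + 4.6721 phi_2 = 4.6721
  4.6721 phi_1 + 7.0892 phi_2 = 2.8786
Solve by Cramer's rule:
  det = gamma(0)^2 - gamma(1)^2 = (7.0892)^2 - (4.6721)^2 = 50.25675664 - 21.82851841 = 28.42823823
  phi_hat_1 = [gamma(1) gamma(0) - gamma(1) gamma(2)] / det = [(4.6721)(7.0892) - (4.6721)(2.8786)] / 28.42823823 = 19.67234426 / 28.42823823 = 0.692
  phi_hat_2 = [gamma(0) gamma(2) - gamma(1)^2] / det = [(7.0892)(2.8786) - (4.6721)^2] / 28.42823823 = -1.42154729 / 28.42823823 = -0.05
So phi_hat = [0.6920, -0.0500].
Therefore phi_hat_1 = 0.6920.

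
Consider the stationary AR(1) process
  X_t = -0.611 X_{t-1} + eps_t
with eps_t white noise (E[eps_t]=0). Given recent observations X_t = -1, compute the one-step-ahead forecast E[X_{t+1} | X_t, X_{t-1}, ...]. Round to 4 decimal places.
E[X_{t+1} \mid \mathcal F_t] = 0.6110

For an AR(p) model X_t = c + sum_i phi_i X_{t-i} + eps_t, the
one-step-ahead conditional mean is
  E[X_{t+1} | X_t, ...] = c + sum_i phi_i X_{t+1-i}.
Substitute known values:
  E[X_{t+1} | ...] = (-0.611) * (-1)
                   = 0.6110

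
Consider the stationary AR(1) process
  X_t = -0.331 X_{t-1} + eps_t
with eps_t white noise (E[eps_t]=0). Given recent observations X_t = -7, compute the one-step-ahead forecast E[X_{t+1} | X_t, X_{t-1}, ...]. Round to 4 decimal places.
E[X_{t+1} \mid \mathcal F_t] = 2.3170

For an AR(p) model X_t = c + sum_i phi_i X_{t-i} + eps_t, the
one-step-ahead conditional mean is
  E[X_{t+1} | X_t, ...] = c + sum_i phi_i X_{t+1-i}.
Substitute known values:
  E[X_{t+1} | ...] = (-0.331) * (-7)
                   = 2.3170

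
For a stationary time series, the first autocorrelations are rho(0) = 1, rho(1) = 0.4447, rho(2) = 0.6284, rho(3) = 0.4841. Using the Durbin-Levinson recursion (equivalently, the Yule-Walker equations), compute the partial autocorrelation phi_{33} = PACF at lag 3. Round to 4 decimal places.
\phi_{33} = 0.2030

The PACF at lag k is phi_{kk}, the last component of the solution
to the Yule-Walker system G_k phi = r_k where
  (G_k)_{ij} = rho(|i - j|), (r_k)_i = rho(i), i,j = 1..k.
Equivalently, Durbin-Levinson gives phi_{kk} iteratively:
  phi_{11} = rho(1)
  phi_{kk} = [rho(k) - sum_{j=1..k-1} phi_{k-1,j} rho(k-j)]
            / [1 - sum_{j=1..k-1} phi_{k-1,j} rho(j)],
  phi_{k,j} = phi_{k-1,j} - phi_{kk} phi_{k-1,k-j},  j = 1..k-1.
Step k = 1:
  phi_11 = rho(1) = 0.4447.
Step k = 2:
  phi_22 = [rho(2) - phi_11 rho(1)] / [1 - phi_11 rho(1)] = [0.6284 - (0.4447)(0.4447)] / [1 - (0.4447)(0.4447)]
         = 0.43064191 / 0.80224191 = 0.536798.
  Update: phi_21 = phi_11 - phi_22 phi_11 = 0.4447 - (0.536798)(0.4447) = 0.205986.
Step k = 3:
  phi_33 = [rho(3) - phi_21 rho(2) - phi_22 rho(1)] / [1 - phi_21 rho(1) - phi_22 rho(2)]
    numerator   = 0.4841 - (0.205986)(0.6284) - (0.536798)(0.4447) = 0.11594436
    denominator = 1 - (0.205986)(0.4447) - (0.536798)(0.6284) = 0.57107416
  phi_33 = 0.11594436 / 0.57107416 = 0.203.
Therefore phi_{33} = 0.2030.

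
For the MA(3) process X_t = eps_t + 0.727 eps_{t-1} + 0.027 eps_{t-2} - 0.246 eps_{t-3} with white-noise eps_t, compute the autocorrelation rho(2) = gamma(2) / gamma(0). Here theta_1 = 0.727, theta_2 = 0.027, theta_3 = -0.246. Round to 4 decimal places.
\rho(2) = -0.0955

For an MA(q) process with theta_0 = 1, the autocovariance is
  gamma(k) = sigma^2 * sum_{i=0..q-k} theta_i * theta_{i+k},
and rho(k) = gamma(k) / gamma(0). Sigma^2 cancels.
  numerator   = (1)*(0.027) + (0.727)*(-0.246) = -0.151842.
  denominator = (1)^2 + (0.727)^2 + (0.027)^2 + (-0.246)^2 = 1.589774.
  rho(2) = -0.151842 / 1.589774 = -0.0955.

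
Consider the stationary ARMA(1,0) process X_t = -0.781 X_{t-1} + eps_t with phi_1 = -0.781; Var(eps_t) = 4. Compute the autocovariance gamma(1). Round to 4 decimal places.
\gamma(1) = -8.0095

Multiply the model equation by X_{t-k} and take expectations. With theta_0 = psi_0 = 1 and psi_j the MA(infinity) weights, this gives
  gamma(k) - sum_i phi_i gamma(k-i) = c_k,
  c_k = sigma^2 * sum_{j=k..q} theta_j psi_{j-k}   (c_k = 0 for k > q),
using gamma(-m) = gamma(m).
Pure AR (q = 0): c_0 = sigma^2 = 4, c_k = 0 for k >= 1.
Equations for k = 0 and k = 1 (AR order 1):
  gamma(0) = phi_1 gamma(1) + c_0
  gamma(1) = phi_1 gamma(0) + c_1
Substituting the second into the first: gamma(0) (1 - phi_1^2) = c_0 + phi_1 c_1, so
  gamma(0) = c_0 / (1 - phi_1^2) = 4 / (1 - (-0.781)^2) = 4 / 0.390039 = 10.255385.
  gamma(1) = phi_1 gamma(0) = (-0.781)(10.255385) = -8.009455.
Therefore gamma(1) = -8.0095 (to 4 decimal places).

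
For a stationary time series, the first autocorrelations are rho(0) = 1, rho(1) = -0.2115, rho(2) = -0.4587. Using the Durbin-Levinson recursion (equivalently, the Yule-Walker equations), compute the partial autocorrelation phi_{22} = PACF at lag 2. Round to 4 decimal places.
\phi_{22} = -0.5270

The PACF at lag k is phi_{kk}, the last component of the solution
to the Yule-Walker system G_k phi = r_k where
  (G_k)_{ij} = rho(|i - j|), (r_k)_i = rho(i), i,j = 1..k.
Equivalently, Durbin-Levinson gives phi_{kk} iteratively:
  phi_{11} = rho(1)
  phi_{kk} = [rho(k) - sum_{j=1..k-1} phi_{k-1,j} rho(k-j)]
            / [1 - sum_{j=1..k-1} phi_{k-1,j} rho(j)],
  phi_{k,j} = phi_{k-1,j} - phi_{kk} phi_{k-1,k-j},  j = 1..k-1.
Step k = 1:
  phi_11 = rho(1) = -0.2115.
Step k = 2:
  phi_22 = [rho(2) - phi_11 rho(1)] / [1 - phi_11 rho(1)] = [-0.4587 - (-0.2115)(-0.2115)] / [1 - (-0.2115)(-0.2115)]
         = -0.50343225 / 0.95526775 = -0.527.
Therefore phi_{22} = -0.5270.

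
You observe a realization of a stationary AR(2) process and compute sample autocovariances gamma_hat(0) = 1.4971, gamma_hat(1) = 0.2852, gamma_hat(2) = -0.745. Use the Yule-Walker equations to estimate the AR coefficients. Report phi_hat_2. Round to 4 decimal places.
\hat\phi_{2} = -0.5540

The Yule-Walker equations for an AR(p) process read, in matrix form,
  Gamma_p phi = r_p,   with   (Gamma_p)_{ij} = gamma(|i - j|),
                       (r_p)_i = gamma(i),   i,j = 1..p.
Substitute the sample gammas (Toeplitz matrix and right-hand side of size 2):
  Gamma_p = [[1.4971, 0.2852], [0.2852, 1.4971]]
  r_p     = [0.2852, -0.745]
Written out:
  1.4971 phi_1 + 0.2852 phi_2 = 0.2852
  0.2852 phi_1 + 1.4971 phi_2 = -0.745
Solve by Cramer's rule:
  det = gamma(0)^2 - gamma(1)^2 = (1.4971)^2 - (0.2852)^2 = 2.24130841 - 0.08133904 = 2.15996937
  phi_hat_1 = [gamma(1) gamma(0) - gamma(1) gamma(2)] / det = [(0.2852)(1.4971) - (0.2852)(-0.745)] / 2.15996937 = 0.63944692 / 2.15996937 = 0.296
  phi_hat_2 = [gamma(0) gamma(2) - gamma(1)^2] / det = [(1.4971)(-0.745) - (0.2852)^2] / 2.15996937 = -1.19667854 / 2.15996937 = -0.554
So phi_hat = [0.2960, -0.5540].
Therefore phi_hat_2 = -0.5540.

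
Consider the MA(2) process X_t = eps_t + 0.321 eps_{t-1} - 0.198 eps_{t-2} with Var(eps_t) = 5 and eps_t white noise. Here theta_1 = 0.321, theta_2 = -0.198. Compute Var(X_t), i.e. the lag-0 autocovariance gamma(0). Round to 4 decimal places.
\gamma(0) = 5.7112

For an MA(q) process X_t = eps_t + sum_i theta_i eps_{t-i} with
Var(eps_t) = sigma^2, the variance is
  gamma(0) = sigma^2 * (1 + sum_i theta_i^2).
  sum_i theta_i^2 = (0.321)^2 + (-0.198)^2 = 0.103041 + 0.039204 = 0.142245.
  gamma(0) = 5 * (1 + 0.142245) = 5 * 1.142245 = 5.711225, which rounds to 5.7112.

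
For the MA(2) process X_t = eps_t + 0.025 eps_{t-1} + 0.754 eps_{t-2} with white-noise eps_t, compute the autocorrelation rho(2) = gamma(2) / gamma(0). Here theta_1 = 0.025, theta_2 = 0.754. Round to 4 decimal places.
\rho(2) = 0.4805

For an MA(q) process with theta_0 = 1, the autocovariance is
  gamma(k) = sigma^2 * sum_{i=0..q-k} theta_i * theta_{i+k},
and rho(k) = gamma(k) / gamma(0). Sigma^2 cancels.
  numerator   = (1)*(0.754) = 0.754.
  denominator = (1)^2 + (0.025)^2 + (0.754)^2 = 1.569141.
  rho(2) = 0.754 / 1.569141 = 0.4805.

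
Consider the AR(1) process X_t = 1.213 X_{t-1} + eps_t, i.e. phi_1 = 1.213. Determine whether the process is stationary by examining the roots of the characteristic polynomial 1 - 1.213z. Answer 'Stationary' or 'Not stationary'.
\text{Not stationary}

The AR(p) characteristic polynomial is P(z) = 1 - 1.213z.
Stationarity requires all roots to lie outside the unit circle, i.e. |z| > 1 for every root.
This is linear in z: 1 + (-1.213) z = 0  =>  z = -1/(-1.213) = 0.824402,  |z| = 0.824402.
Moduli of all roots: 0.8244.
All moduli strictly greater than 1? No.
Verdict: Not stationary.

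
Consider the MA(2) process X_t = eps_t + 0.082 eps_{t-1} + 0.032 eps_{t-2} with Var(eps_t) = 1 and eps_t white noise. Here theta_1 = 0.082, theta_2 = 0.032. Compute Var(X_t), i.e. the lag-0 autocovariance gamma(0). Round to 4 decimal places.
\gamma(0) = 1.0077

For an MA(q) process X_t = eps_t + sum_i theta_i eps_{t-i} with
Var(eps_t) = sigma^2, the variance is
  gamma(0) = sigma^2 * (1 + sum_i theta_i^2).
  sum_i theta_i^2 = (0.082)^2 + (0.032)^2 = 0.006724 + 0.001024 = 0.007748.
  gamma(0) = 1 * (1 + 0.007748) = 1 * 1.007748 = 1.007748, which rounds to 1.0077.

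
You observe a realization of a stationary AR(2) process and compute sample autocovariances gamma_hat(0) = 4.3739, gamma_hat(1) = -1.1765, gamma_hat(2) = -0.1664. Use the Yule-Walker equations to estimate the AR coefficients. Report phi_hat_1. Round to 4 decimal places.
\hat\phi_{1} = -0.3010

The Yule-Walker equations for an AR(p) process read, in matrix form,
  Gamma_p phi = r_p,   with   (Gamma_p)_{ij} = gamma(|i - j|),
                       (r_p)_i = gamma(i),   i,j = 1..p.
Substitute the sample gammas (Toeplitz matrix and right-hand side of size 2):
  Gamma_p = [[4.3739, -1.1765], [-1.1765, 4.3739]]
  r_p     = [-1.1765, -0.1664]
Written out:
  4.3739 phi_1 - 1.1765 phi_2 = -1.1765
  -1.1765 phi_1 + 4.3739 phi_2 = -0.1664
Solve by Cramer's rule:
  det = gamma(0)^2 - gamma(1)^2 = (4.3739)^2 - (-1.1765)^2 = 19.13100121 - 1.38415225 = 17.74684896
  phi_hat_1 = [gamma(1) gamma(0) - gamma(1) gamma(2)] / det = [(-1.1765)(4.3739) - (-1.1765)(-0.1664)] / 17.74684896 = -5.34166295 / 17.74684896 = -0.301
  phi_hat_2 = [gamma(0) gamma(2) - gamma(1)^2] / det = [(4.3739)(-0.1664) - (-1.1765)^2] / 17.74684896 = -2.11196921 / 17.74684896 = -0.119
So phi_hat = [-0.3010, -0.1190].
Therefore phi_hat_1 = -0.3010.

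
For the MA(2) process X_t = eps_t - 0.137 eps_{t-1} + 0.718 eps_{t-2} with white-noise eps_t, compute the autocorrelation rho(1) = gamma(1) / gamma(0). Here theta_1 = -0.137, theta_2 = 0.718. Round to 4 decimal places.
\rho(1) = -0.1534

For an MA(q) process with theta_0 = 1, the autocovariance is
  gamma(k) = sigma^2 * sum_{i=0..q-k} theta_i * theta_{i+k},
and rho(k) = gamma(k) / gamma(0). Sigma^2 cancels.
  numerator   = (1)*(-0.137) + (-0.137)*(0.718) = -0.235366.
  denominator = (1)^2 + (-0.137)^2 + (0.718)^2 = 1.534293.
  rho(1) = -0.235366 / 1.534293 = -0.1534.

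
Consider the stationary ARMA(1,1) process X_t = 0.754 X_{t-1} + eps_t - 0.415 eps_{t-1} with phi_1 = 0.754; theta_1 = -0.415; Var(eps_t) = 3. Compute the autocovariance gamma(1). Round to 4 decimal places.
\gamma(1) = 1.6195

Multiply the model equation by X_{t-k} and take expectations. With theta_0 = psi_0 = 1 and psi_j the MA(infinity) weights, this gives
  gamma(k) - sum_i phi_i gamma(k-i) = c_k,
  c_k = sigma^2 * sum_{j=k..q} theta_j psi_{j-k}   (c_k = 0 for k > q),
using gamma(-m) = gamma(m).
psi-weights needed (psi_j = theta_j + sum_i phi_i psi_{j-i}):
  psi_1 = theta_1 + phi_1 = -0.415 + (0.754) = 0.339
Right-hand sides:
  c_0 = sigma^2 (1 + theta_1 psi_1) = 3 * (1 + (-0.415)(0.339)) = 3 * 0.859315 = 2.577945
  c_1 = sigma^2 theta_1 = 3 * (-0.415) = -1.245
  c_2 = 0
Equations for k = 0 and k = 1 (AR order 1):
  gamma(0) = phi_1 gamma(1) + c_0
  gamma(1) = phi_1 gamma(0) + c_1
Substituting the second into the first: gamma(0) (1 - phi_1^2) = c_0 + phi_1 c_1, so
  gamma(0) = (c_0 + phi_1 c_1) / (1 - phi_1^2) = (2.577945 + (0.754)(-1.245)) / (1 - (0.754)^2) = 1.639215 / 0.431484 = 3.799017.
  gamma(1) = phi_1 gamma(0) + c_1 = (0.754)(3.799017) + (-1.245) = 1.619459.
Therefore gamma(1) = 1.6195 (to 4 decimal places).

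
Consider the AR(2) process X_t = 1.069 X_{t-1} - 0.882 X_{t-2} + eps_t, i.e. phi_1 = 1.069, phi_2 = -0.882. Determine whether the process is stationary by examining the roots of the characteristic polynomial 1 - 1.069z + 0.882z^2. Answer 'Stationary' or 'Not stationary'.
\text{Stationary}

The AR(p) characteristic polynomial is P(z) = 1 - 1.069z + 0.882z^2.
Stationarity requires all roots to lie outside the unit circle, i.e. |z| > 1 for every root.
Set 1 + (-1.069) z + (0.882) z^2 = 0, i.e. a z^2 + b z + c = 0 with a = 0.882, b = -1.069, c = 1.
Discriminant D = b^2 - 4ac = (-1.069)^2 - 4*(0.882)*1 = 1.142761 - (3.528) = -2.385239.
D < 0, so the roots are the complex-conjugate pair z = (-b +/- i sqrt(-D)) / (2a) = 0.606 +/- 0.8755i.
For a conjugate pair |z|^2 = z * conj(z) = (product of roots) = c/a = 1/(0.882) = 1.133787, so |z| = sqrt(1.133787) = 1.0648 for both roots.
Moduli of all roots: 1.0648, 1.0648.
All moduli strictly greater than 1? Yes.
Verdict: Stationary.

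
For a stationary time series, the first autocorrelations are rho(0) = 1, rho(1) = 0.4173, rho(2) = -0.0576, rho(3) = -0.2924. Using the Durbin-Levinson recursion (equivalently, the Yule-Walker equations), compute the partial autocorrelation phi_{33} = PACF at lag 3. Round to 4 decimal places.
\phi_{33} = -0.1900

The PACF at lag k is phi_{kk}, the last component of the solution
to the Yule-Walker system G_k phi = r_k where
  (G_k)_{ij} = rho(|i - j|), (r_k)_i = rho(i), i,j = 1..k.
Equivalently, Durbin-Levinson gives phi_{kk} iteratively:
  phi_{11} = rho(1)
  phi_{kk} = [rho(k) - sum_{j=1..k-1} phi_{k-1,j} rho(k-j)]
            / [1 - sum_{j=1..k-1} phi_{k-1,j} rho(j)],
  phi_{k,j} = phi_{k-1,j} - phi_{kk} phi_{k-1,k-j},  j = 1..k-1.
Step k = 1:
  phi_11 = rho(1) = 0.4173.
Step k = 2:
  phi_22 = [rho(2) - phi_11 rho(1)] / [1 - phi_11 rho(1)] = [-0.0576 - (0.4173)(0.4173)] / [1 - (0.4173)(0.4173)]
         = -0.23173929 / 0.82586071 = -0.280603.
  Update: phi_21 = phi_11 - phi_22 phi_11 = 0.4173 - (-0.280603)(0.4173) = 0.534396.
Step k = 3:
  phi_33 = [rho(3) - phi_21 rho(2) - phi_22 rho(1)] / [1 - phi_21 rho(1) - phi_22 rho(2)]
    numerator   = -0.2924 - (0.534396)(-0.0576) - (-0.280603)(0.4173) = -0.14452302
    denominator = 1 - (0.534396)(0.4173) - (-0.280603)(-0.0576) = 0.76083389
  phi_33 = -0.14452302 / 0.76083389 = -0.19.
Therefore phi_{33} = -0.1900.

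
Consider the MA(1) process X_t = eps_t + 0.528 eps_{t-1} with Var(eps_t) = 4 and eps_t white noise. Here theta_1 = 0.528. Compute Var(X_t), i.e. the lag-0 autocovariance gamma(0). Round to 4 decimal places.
\gamma(0) = 5.1151

For an MA(q) process X_t = eps_t + sum_i theta_i eps_{t-i} with
Var(eps_t) = sigma^2, the variance is
  gamma(0) = sigma^2 * (1 + sum_i theta_i^2).
  sum_i theta_i^2 = (0.528)^2 = 0.278784.
  gamma(0) = 4 * (1 + 0.278784) = 4 * 1.278784 = 5.115136, which rounds to 5.1151.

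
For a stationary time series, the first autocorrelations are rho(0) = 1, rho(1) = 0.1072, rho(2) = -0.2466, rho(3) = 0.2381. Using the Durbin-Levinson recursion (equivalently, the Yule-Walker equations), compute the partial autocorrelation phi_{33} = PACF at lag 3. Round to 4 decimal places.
\phi_{33} = 0.3251

The PACF at lag k is phi_{kk}, the last component of the solution
to the Yule-Walker system G_k phi = r_k where
  (G_k)_{ij} = rho(|i - j|), (r_k)_i = rho(i), i,j = 1..k.
Equivalently, Durbin-Levinson gives phi_{kk} iteratively:
  phi_{11} = rho(1)
  phi_{kk} = [rho(k) - sum_{j=1..k-1} phi_{k-1,j} rho(k-j)]
            / [1 - sum_{j=1..k-1} phi_{k-1,j} rho(j)],
  phi_{k,j} = phi_{k-1,j} - phi_{kk} phi_{k-1,k-j},  j = 1..k-1.
Step k = 1:
  phi_11 = rho(1) = 0.1072.
Step k = 2:
  phi_22 = [rho(2) - phi_11 rho(1)] / [1 - phi_11 rho(1)] = [-0.2466 - (0.1072)(0.1072)] / [1 - (0.1072)(0.1072)]
         = -0.25809184 / 0.98850816 = -0.261092.
  Update: phi_21 = phi_11 - phi_22 phi_11 = 0.1072 - (-0.261092)(0.1072) = 0.135189.
Step k = 3:
  phi_33 = [rho(3) - phi_21 rho(2) - phi_22 rho(1)] / [1 - phi_21 rho(1) - phi_22 rho(2)]
    numerator   = 0.2381 - (0.135189)(-0.2466) - (-0.261092)(0.1072) = 0.29942672
    denominator = 1 - (0.135189)(0.1072) - (-0.261092)(-0.2466) = 0.92112238
  phi_33 = 0.29942672 / 0.92112238 = 0.3251.
Therefore phi_{33} = 0.3251.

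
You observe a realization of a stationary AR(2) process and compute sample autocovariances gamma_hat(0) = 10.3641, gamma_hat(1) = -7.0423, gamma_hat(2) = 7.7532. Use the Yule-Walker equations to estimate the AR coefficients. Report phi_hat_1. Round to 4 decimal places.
\hat\phi_{1} = -0.3180

The Yule-Walker equations for an AR(p) process read, in matrix form,
  Gamma_p phi = r_p,   with   (Gamma_p)_{ij} = gamma(|i - j|),
                       (r_p)_i = gamma(i),   i,j = 1..p.
Substitute the sample gammas (Toeplitz matrix and right-hand side of size 2):
  Gamma_p = [[10.3641, -7.0423], [-7.0423, 10.3641]]
  r_p     = [-7.0423, 7.7532]
Written out:
  10.3641 phi_1 - 7.0423 phi_2 = -7.0423
  -7.0423 phi_1 + 10.3641 phi_2 = 7.7532
Solve by Cramer's rule:
  det = gamma(0)^2 - gamma(1)^2 = (10.3641)^2 - (-7.0423)^2 = 107.41456881 - 49.59398929 = 57.82057952
  phi_hat_1 = [gamma(1) gamma(0) - gamma(1) gamma(2)] / det = [(-7.0423)(10.3641) - (-7.0423)(7.7532)] / 57.82057952 = -18.38674107 / 57.82057952 = -0.318
  phi_hat_2 = [gamma(0) gamma(2) - gamma(1)^2] / det = [(10.3641)(7.7532) - (-7.0423)^2] / 57.82057952 = 30.76095083 / 57.82057952 = 0.532
So phi_hat = [-0.3180, 0.5320].
Therefore phi_hat_1 = -0.3180.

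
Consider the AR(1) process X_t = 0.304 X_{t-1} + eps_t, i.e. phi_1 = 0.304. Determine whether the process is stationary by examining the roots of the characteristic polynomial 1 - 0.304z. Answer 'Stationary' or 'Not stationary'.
\text{Stationary}

The AR(p) characteristic polynomial is P(z) = 1 - 0.304z.
Stationarity requires all roots to lie outside the unit circle, i.e. |z| > 1 for every root.
This is linear in z: 1 + (-0.304) z = 0  =>  z = -1/(-0.304) = 3.289474,  |z| = 3.289474.
Moduli of all roots: 3.2895.
All moduli strictly greater than 1? Yes.
Verdict: Stationary.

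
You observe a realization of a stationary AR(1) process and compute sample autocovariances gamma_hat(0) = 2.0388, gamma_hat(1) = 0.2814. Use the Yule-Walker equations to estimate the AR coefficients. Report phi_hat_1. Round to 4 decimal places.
\hat\phi_{1} = 0.1380

The Yule-Walker equations for an AR(p) process read, in matrix form,
  Gamma_p phi = r_p,   with   (Gamma_p)_{ij} = gamma(|i - j|),
                       (r_p)_i = gamma(i),   i,j = 1..p.
Substitute the sample gammas (Toeplitz matrix and right-hand side of size 1):
  Gamma_p = [[2.0388]]
  r_p     = [0.2814]
With p = 1 this is the single equation gamma(0) phi_1 = gamma(1):
  phi_hat_1 = gamma(1) / gamma(0) = 0.2814 / 2.0388 = 0.1380.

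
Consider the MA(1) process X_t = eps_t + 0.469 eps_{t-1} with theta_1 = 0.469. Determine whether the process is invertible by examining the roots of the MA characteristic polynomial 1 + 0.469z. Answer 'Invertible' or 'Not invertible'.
\text{Invertible}

The MA(q) characteristic polynomial is P(z) = 1 + 0.469z.
Invertibility requires all roots to lie outside the unit circle, i.e. |z| > 1 for every root.
This is linear in z: 1 + (0.469) z = 0  =>  z = -1/(0.469) = -2.132196,  |z| = 2.132196.
Moduli of all roots: 2.1322.
All moduli strictly greater than 1? Yes.
Verdict: Invertible.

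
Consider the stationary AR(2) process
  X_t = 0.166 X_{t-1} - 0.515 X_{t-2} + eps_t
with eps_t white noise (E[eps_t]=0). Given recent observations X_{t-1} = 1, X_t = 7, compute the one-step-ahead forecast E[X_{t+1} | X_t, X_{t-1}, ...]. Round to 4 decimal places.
E[X_{t+1} \mid \mathcal F_t] = 0.6470

For an AR(p) model X_t = c + sum_i phi_i X_{t-i} + eps_t, the
one-step-ahead conditional mean is
  E[X_{t+1} | X_t, ...] = c + sum_i phi_i X_{t+1-i}.
Substitute known values:
  E[X_{t+1} | ...] = (0.166) * (7) + (-0.515) * (1)
                   = 0.6470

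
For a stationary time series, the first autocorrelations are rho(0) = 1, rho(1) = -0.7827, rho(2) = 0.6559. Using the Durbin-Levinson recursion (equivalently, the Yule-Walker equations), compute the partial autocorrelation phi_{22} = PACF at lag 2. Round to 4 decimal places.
\phi_{22} = 0.1117

The PACF at lag k is phi_{kk}, the last component of the solution
to the Yule-Walker system G_k phi = r_k where
  (G_k)_{ij} = rho(|i - j|), (r_k)_i = rho(i), i,j = 1..k.
Equivalently, Durbin-Levinson gives phi_{kk} iteratively:
  phi_{11} = rho(1)
  phi_{kk} = [rho(k) - sum_{j=1..k-1} phi_{k-1,j} rho(k-j)]
            / [1 - sum_{j=1..k-1} phi_{k-1,j} rho(j)],
  phi_{k,j} = phi_{k-1,j} - phi_{kk} phi_{k-1,k-j},  j = 1..k-1.
Step k = 1:
  phi_11 = rho(1) = -0.7827.
Step k = 2:
  phi_22 = [rho(2) - phi_11 rho(1)] / [1 - phi_11 rho(1)] = [0.6559 - (-0.7827)(-0.7827)] / [1 - (-0.7827)(-0.7827)]
         = 0.04328071 / 0.38738071 = 0.1117.
Therefore phi_{22} = 0.1117.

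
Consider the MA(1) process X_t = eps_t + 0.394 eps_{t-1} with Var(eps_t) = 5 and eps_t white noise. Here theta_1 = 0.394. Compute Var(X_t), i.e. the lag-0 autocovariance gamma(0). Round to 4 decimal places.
\gamma(0) = 5.7762

For an MA(q) process X_t = eps_t + sum_i theta_i eps_{t-i} with
Var(eps_t) = sigma^2, the variance is
  gamma(0) = sigma^2 * (1 + sum_i theta_i^2).
  sum_i theta_i^2 = (0.394)^2 = 0.155236.
  gamma(0) = 5 * (1 + 0.155236) = 5 * 1.155236 = 5.77618, which rounds to 5.7762.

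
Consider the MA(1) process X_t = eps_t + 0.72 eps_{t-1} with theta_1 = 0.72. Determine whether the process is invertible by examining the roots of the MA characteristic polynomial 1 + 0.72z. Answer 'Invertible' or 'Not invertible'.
\text{Invertible}

The MA(q) characteristic polynomial is P(z) = 1 + 0.72z.
Invertibility requires all roots to lie outside the unit circle, i.e. |z| > 1 for every root.
This is linear in z: 1 + (0.72) z = 0  =>  z = -1/(0.72) = -1.388889,  |z| = 1.388889.
Moduli of all roots: 1.3889.
All moduli strictly greater than 1? Yes.
Verdict: Invertible.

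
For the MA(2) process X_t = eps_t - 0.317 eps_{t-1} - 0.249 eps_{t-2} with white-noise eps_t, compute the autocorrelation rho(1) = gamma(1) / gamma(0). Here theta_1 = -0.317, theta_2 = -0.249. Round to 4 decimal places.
\rho(1) = -0.2048

For an MA(q) process with theta_0 = 1, the autocovariance is
  gamma(k) = sigma^2 * sum_{i=0..q-k} theta_i * theta_{i+k},
and rho(k) = gamma(k) / gamma(0). Sigma^2 cancels.
  numerator   = (1)*(-0.317) + (-0.317)*(-0.249) = -0.238067.
  denominator = (1)^2 + (-0.317)^2 + (-0.249)^2 = 1.16249.
  rho(1) = -0.238067 / 1.16249 = -0.2048.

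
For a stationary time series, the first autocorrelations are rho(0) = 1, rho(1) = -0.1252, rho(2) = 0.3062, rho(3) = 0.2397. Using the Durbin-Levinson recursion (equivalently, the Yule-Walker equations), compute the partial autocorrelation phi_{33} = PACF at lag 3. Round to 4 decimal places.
\phi_{33} = 0.3380

The PACF at lag k is phi_{kk}, the last component of the solution
to the Yule-Walker system G_k phi = r_k where
  (G_k)_{ij} = rho(|i - j|), (r_k)_i = rho(i), i,j = 1..k.
Equivalently, Durbin-Levinson gives phi_{kk} iteratively:
  phi_{11} = rho(1)
  phi_{kk} = [rho(k) - sum_{j=1..k-1} phi_{k-1,j} rho(k-j)]
            / [1 - sum_{j=1..k-1} phi_{k-1,j} rho(j)],
  phi_{k,j} = phi_{k-1,j} - phi_{kk} phi_{k-1,k-j},  j = 1..k-1.
Step k = 1:
  phi_11 = rho(1) = -0.1252.
Step k = 2:
  phi_22 = [rho(2) - phi_11 rho(1)] / [1 - phi_11 rho(1)] = [0.3062 - (-0.1252)(-0.1252)] / [1 - (-0.1252)(-0.1252)]
         = 0.29052496 / 0.98432496 = 0.295151.
  Update: phi_21 = phi_11 - phi_22 phi_11 = -0.1252 - (0.295151)(-0.1252) = -0.088247.
Step k = 3:
  phi_33 = [rho(3) - phi_21 rho(2) - phi_22 rho(1)] / [1 - phi_21 rho(1) - phi_22 rho(2)]
    numerator   = 0.2397 - (-0.088247)(0.3062) - (0.295151)(-0.1252) = 0.30367421
    denominator = 1 - (-0.088247)(-0.1252) - (0.295151)(0.3062) = 0.89857609
  phi_33 = 0.30367421 / 0.89857609 = 0.338.
Therefore phi_{33} = 0.3380.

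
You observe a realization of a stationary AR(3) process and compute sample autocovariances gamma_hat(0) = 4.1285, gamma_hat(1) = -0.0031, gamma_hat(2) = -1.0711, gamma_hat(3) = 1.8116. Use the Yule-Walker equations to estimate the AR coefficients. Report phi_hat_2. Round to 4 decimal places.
\hat\phi_{2} = -0.2590

The Yule-Walker equations for an AR(p) process read, in matrix form,
  Gamma_p phi = r_p,   with   (Gamma_p)_{ij} = gamma(|i - j|),
                       (r_p)_i = gamma(i),   i,j = 1..p.
Substitute the sample gammas (Toeplitz matrix and right-hand side of size 3):
  Gamma_p = [[4.1285, -0.0031, -1.0711], [-0.0031, 4.1285, -0.0031], [-1.0711, -0.0031, 4.1285]]
  r_p     = [-0.0031, -1.0711, 1.8116]
Written out (R1..R3):
  (R1) 4.1285 phi_1 - 0.0031 phi_2 - 1.0711 phi_3 = -0.0031
  (R2) -0.0031 phi_1 + 4.1285 phi_2 - 0.0031 phi_3 = -1.0711
  (R3) -1.0711 phi_1 - 0.0031 phi_2 + 4.1285 phi_3 = 1.8116
Gaussian elimination:
  R2 <- R2 - (-0.0031/4.1285) R1 = R2 - (-0.000751) R1:  4.128498 phi_2 - 0.003904 phi_3 = -1.071102
  R3 <- R3 - (-1.0711/4.1285) R1 = R3 - (-0.25944) R1:  -0.003904 phi_2 + 3.850613 phi_3 = 1.810796
  R3 <- R3 - (-0.003904/4.128498) R2 = R3 - (-0.000946) R2:  3.85061 phi_3 = 1.809783
Back-substitution:
  phi_hat_3 = 1.809783 / 3.85061 = 0.469999
  phi_hat_2 = (-1.071102 - (-0.003904)(0.469999)) / 4.128498 = -0.258997
  phi_hat_1 = (-0.0031 - (-0.0031)(-0.258997) - (-1.0711)(0.469999)) / 4.1285 = 0.120991
So phi_hat = [0.1210, -0.2590, 0.4700].
Therefore phi_hat_2 = -0.2590.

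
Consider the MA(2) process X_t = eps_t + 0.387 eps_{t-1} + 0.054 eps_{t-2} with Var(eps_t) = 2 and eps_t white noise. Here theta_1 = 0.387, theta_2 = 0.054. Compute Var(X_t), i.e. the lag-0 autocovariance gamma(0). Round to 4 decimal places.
\gamma(0) = 2.3054

For an MA(q) process X_t = eps_t + sum_i theta_i eps_{t-i} with
Var(eps_t) = sigma^2, the variance is
  gamma(0) = sigma^2 * (1 + sum_i theta_i^2).
  sum_i theta_i^2 = (0.387)^2 + (0.054)^2 = 0.149769 + 0.002916 = 0.152685.
  gamma(0) = 2 * (1 + 0.152685) = 2 * 1.152685 = 2.30537, which rounds to 2.3054.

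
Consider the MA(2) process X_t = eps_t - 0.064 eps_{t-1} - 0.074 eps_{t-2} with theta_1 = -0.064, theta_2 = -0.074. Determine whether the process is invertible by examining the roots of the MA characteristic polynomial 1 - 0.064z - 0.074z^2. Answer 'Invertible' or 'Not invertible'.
\text{Invertible}

The MA(q) characteristic polynomial is P(z) = 1 - 0.064z - 0.074z^2.
Invertibility requires all roots to lie outside the unit circle, i.e. |z| > 1 for every root.
Set 1 + (-0.064) z + (-0.074) z^2 = 0, i.e. a z^2 + b z + c = 0 with a = -0.074, b = -0.064, c = 1.
Discriminant D = b^2 - 4ac = (-0.064)^2 - 4*(-0.074)*1 = 0.004096 - (-0.296) = 0.300096.
D >= 0, so the roots are real: z = (-b +/- sqrt(D)) / (2a) = (0.064 +/- 0.54781) / (-0.148).
  z_1 = (0.064 + 0.54781) / (-0.148) = -4.1339,   |z_1| = 4.1339.
  z_2 = (0.064 - 0.54781) / (-0.148) = 3.269,   |z_2| = 3.269.
Moduli of all roots: 4.1339, 3.2690.
All moduli strictly greater than 1? Yes.
Verdict: Invertible.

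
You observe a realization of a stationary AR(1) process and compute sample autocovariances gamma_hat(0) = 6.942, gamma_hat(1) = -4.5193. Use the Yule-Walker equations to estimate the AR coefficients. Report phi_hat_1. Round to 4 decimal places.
\hat\phi_{1} = -0.6510

The Yule-Walker equations for an AR(p) process read, in matrix form,
  Gamma_p phi = r_p,   with   (Gamma_p)_{ij} = gamma(|i - j|),
                       (r_p)_i = gamma(i),   i,j = 1..p.
Substitute the sample gammas (Toeplitz matrix and right-hand side of size 1):
  Gamma_p = [[6.942]]
  r_p     = [-4.5193]
With p = 1 this is the single equation gamma(0) phi_1 = gamma(1):
  phi_hat_1 = gamma(1) / gamma(0) = -4.5193 / 6.942 = -0.6510.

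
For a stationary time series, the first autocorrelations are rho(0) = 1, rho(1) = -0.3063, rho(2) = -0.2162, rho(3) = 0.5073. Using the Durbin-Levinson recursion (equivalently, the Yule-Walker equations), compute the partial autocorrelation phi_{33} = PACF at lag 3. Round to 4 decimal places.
\phi_{33} = 0.3920

The PACF at lag k is phi_{kk}, the last component of the solution
to the Yule-Walker system G_k phi = r_k where
  (G_k)_{ij} = rho(|i - j|), (r_k)_i = rho(i), i,j = 1..k.
Equivalently, Durbin-Levinson gives phi_{kk} iteratively:
  phi_{11} = rho(1)
  phi_{kk} = [rho(k) - sum_{j=1..k-1} phi_{k-1,j} rho(k-j)]
            / [1 - sum_{j=1..k-1} phi_{k-1,j} rho(j)],
  phi_{k,j} = phi_{k-1,j} - phi_{kk} phi_{k-1,k-j},  j = 1..k-1.
Step k = 1:
  phi_11 = rho(1) = -0.3063.
Step k = 2:
  phi_22 = [rho(2) - phi_11 rho(1)] / [1 - phi_11 rho(1)] = [-0.2162 - (-0.3063)(-0.3063)] / [1 - (-0.3063)(-0.3063)]
         = -0.31001969 / 0.90618031 = -0.342117.
  Update: phi_21 = phi_11 - phi_22 phi_11 = -0.3063 - (-0.342117)(-0.3063) = -0.41109.
Step k = 3:
  phi_33 = [rho(3) - phi_21 rho(2) - phi_22 rho(1)] / [1 - phi_21 rho(1) - phi_22 rho(2)]
    numerator   = 0.5073 - (-0.41109)(-0.2162) - (-0.342117)(-0.3063) = 0.31363181
    denominator = 1 - (-0.41109)(-0.3063) - (-0.342117)(-0.2162) = 0.8001173
  phi_33 = 0.31363181 / 0.8001173 = 0.392.
Therefore phi_{33} = 0.3920.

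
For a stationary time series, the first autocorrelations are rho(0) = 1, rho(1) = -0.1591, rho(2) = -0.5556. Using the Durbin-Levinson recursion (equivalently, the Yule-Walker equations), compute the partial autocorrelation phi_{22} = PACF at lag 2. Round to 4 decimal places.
\phi_{22} = -0.5960

The PACF at lag k is phi_{kk}, the last component of the solution
to the Yule-Walker system G_k phi = r_k where
  (G_k)_{ij} = rho(|i - j|), (r_k)_i = rho(i), i,j = 1..k.
Equivalently, Durbin-Levinson gives phi_{kk} iteratively:
  phi_{11} = rho(1)
  phi_{kk} = [rho(k) - sum_{j=1..k-1} phi_{k-1,j} rho(k-j)]
            / [1 - sum_{j=1..k-1} phi_{k-1,j} rho(j)],
  phi_{k,j} = phi_{k-1,j} - phi_{kk} phi_{k-1,k-j},  j = 1..k-1.
Step k = 1:
  phi_11 = rho(1) = -0.1591.
Step k = 2:
  phi_22 = [rho(2) - phi_11 rho(1)] / [1 - phi_11 rho(1)] = [-0.5556 - (-0.1591)(-0.1591)] / [1 - (-0.1591)(-0.1591)]
         = -0.58091281 / 0.97468719 = -0.596.
Therefore phi_{22} = -0.5960.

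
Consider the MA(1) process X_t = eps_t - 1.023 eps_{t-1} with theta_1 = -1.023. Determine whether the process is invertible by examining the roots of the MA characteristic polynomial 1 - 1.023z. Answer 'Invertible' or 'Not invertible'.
\text{Not invertible}

The MA(q) characteristic polynomial is P(z) = 1 - 1.023z.
Invertibility requires all roots to lie outside the unit circle, i.e. |z| > 1 for every root.
This is linear in z: 1 + (-1.023) z = 0  =>  z = -1/(-1.023) = 0.977517,  |z| = 0.977517.
Moduli of all roots: 0.9775.
All moduli strictly greater than 1? No.
Verdict: Not invertible.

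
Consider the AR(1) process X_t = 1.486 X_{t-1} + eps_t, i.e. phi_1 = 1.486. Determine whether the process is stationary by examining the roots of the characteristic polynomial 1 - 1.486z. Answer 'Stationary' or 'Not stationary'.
\text{Not stationary}

The AR(p) characteristic polynomial is P(z) = 1 - 1.486z.
Stationarity requires all roots to lie outside the unit circle, i.e. |z| > 1 for every root.
This is linear in z: 1 + (-1.486) z = 0  =>  z = -1/(-1.486) = 0.672948,  |z| = 0.672948.
Moduli of all roots: 0.6729.
All moduli strictly greater than 1? No.
Verdict: Not stationary.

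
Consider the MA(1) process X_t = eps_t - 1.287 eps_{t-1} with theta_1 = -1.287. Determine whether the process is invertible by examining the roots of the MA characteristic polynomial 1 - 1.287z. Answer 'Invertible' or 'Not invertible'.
\text{Not invertible}

The MA(q) characteristic polynomial is P(z) = 1 - 1.287z.
Invertibility requires all roots to lie outside the unit circle, i.e. |z| > 1 for every root.
This is linear in z: 1 + (-1.287) z = 0  =>  z = -1/(-1.287) = 0.777001,  |z| = 0.777001.
Moduli of all roots: 0.7770.
All moduli strictly greater than 1? No.
Verdict: Not invertible.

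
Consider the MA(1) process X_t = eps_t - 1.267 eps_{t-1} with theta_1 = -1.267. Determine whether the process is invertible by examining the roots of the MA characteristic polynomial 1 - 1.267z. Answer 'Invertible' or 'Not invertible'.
\text{Not invertible}

The MA(q) characteristic polynomial is P(z) = 1 - 1.267z.
Invertibility requires all roots to lie outside the unit circle, i.e. |z| > 1 for every root.
This is linear in z: 1 + (-1.267) z = 0  =>  z = -1/(-1.267) = 0.789266,  |z| = 0.789266.
Moduli of all roots: 0.7893.
All moduli strictly greater than 1? No.
Verdict: Not invertible.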